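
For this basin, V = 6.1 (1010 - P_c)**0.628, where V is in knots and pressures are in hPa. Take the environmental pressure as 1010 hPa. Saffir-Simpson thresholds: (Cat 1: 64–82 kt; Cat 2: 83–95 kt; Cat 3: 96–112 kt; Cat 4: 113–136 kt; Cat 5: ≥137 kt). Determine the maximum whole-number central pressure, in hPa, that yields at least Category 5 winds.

868 hPa

Category 5 begins at V = 137 kt.
Required ΔP = (137/6.1)^(1/0.628) = 22.459^1.592 ≈ 141.87 hPa.
P_c ≤ 1010 − 141.87 = 868.13, so the highest integer P_c is 868 hPa.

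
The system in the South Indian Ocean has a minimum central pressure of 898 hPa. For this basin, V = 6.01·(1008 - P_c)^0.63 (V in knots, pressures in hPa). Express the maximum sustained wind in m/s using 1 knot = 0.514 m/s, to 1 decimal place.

59.7 m/s

ΔP = 1008 − 898 = 110 hPa.
V ≈ 6.01 × 110^0.63 = 6.01 × 19.323 ≈ 116.132 kt.
116.132 × 0.514 ≈ 59.69 m/s → 59.7 m/s.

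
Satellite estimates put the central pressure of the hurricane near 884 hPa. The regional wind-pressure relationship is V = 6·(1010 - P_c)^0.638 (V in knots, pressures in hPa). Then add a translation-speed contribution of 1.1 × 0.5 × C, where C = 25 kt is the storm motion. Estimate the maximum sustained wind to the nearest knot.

145 kt

ΔP = 1010 − 884 = 126 hPa.
126^0.638 ≈ 21.879.
V ≈ 6 × 21.879 ≈ 131.3 kt.
Translation term: 1.1 × 0.5 × 25 = 13.75 kt.
Corrected V ≈ 145.05 kt → 145 kt.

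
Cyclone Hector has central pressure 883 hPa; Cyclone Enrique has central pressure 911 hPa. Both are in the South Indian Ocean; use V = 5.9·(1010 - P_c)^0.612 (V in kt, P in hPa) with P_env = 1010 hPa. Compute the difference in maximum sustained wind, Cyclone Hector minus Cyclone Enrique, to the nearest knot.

Cyclone Hector: ΔP = 127; V ≈ 5.9 × 127^0.612 ≈ 114.39 kt.
Cyclone Enrique: ΔP = 99; V ≈ 5.9 × 99^0.612 ≈ 98.22 kt.
Difference ≈ 114.39 − 98.22 = 16.17 → 16 kt.

16 kt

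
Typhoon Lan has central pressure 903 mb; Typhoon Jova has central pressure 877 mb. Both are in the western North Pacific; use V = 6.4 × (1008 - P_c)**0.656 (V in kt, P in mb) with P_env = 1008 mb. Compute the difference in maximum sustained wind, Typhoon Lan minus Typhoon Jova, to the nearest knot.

-21 kt

Typhoon Lan: ΔP = 105; V ≈ 6.4 × 105^0.656 ≈ 135.54 kt.
Typhoon Jova: ΔP = 131; V ≈ 6.4 × 131^0.656 ≈ 156.71 kt.
Difference ≈ 135.54 − 156.71 = -21.17 → -21 kt.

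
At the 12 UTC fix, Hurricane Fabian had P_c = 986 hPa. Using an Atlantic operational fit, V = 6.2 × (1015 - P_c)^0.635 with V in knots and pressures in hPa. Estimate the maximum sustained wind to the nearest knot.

53 kt

ΔP = 1015 − 986 = 29 hPa.
29^0.635 ≈ 8.484.
V ≈ 6.2 × 8.484 ≈ 52.6 kt.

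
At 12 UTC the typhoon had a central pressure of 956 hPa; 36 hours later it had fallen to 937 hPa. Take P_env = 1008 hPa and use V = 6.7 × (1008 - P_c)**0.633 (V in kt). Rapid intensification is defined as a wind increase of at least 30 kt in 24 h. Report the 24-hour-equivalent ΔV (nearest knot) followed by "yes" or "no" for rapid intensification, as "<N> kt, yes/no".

V₁: ΔP = 52, V ≈ 6.7 × 52^0.633 ≈ 81.72 kt.
V₂: ΔP = 71, V ≈ 6.7 × 71^0.633 ≈ 99.52 kt.
ΔV over 36 h = 17.80 kt → 24 h equivalent = 17.80 × 24/36 ≈ 11.87 kt.
12 kt < 30 kt ⇒ not rapid intensification.

12 kt, no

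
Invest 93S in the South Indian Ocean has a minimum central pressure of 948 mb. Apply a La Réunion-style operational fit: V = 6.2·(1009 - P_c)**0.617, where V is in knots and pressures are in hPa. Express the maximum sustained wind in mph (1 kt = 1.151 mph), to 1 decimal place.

90.2 mph

ΔP = 1009 − 948 = 61 mb.
V ≈ 6.2 × 61^0.617 = 6.2 × 12.634 ≈ 78.332 kt.
78.332 × 1.151 ≈ 90.16 mph → 90.2 mph.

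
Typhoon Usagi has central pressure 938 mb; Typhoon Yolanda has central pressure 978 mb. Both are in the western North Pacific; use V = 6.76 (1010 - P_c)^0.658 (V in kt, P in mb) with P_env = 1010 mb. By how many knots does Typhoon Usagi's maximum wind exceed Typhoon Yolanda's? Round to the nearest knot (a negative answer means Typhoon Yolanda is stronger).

Typhoon Usagi: ΔP = 72; V ≈ 6.76 × 72^0.658 ≈ 112.74 kt.
Typhoon Yolanda: ΔP = 32; V ≈ 6.76 × 32^0.658 ≈ 66.12 kt.
Difference ≈ 112.74 − 66.12 = 46.62 → 47 kt.

47 kt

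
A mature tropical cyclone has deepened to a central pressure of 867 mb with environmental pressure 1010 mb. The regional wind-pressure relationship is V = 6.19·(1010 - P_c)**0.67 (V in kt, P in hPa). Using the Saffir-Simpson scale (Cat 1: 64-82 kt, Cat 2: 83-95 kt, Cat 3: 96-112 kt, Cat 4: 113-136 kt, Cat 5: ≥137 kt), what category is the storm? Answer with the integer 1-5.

ΔP = 1010 − 867 = 143 mb.
V ≈ 6.19 × 143^0.67 = 6.19 × 27.80 ≈ 172 kt.
172 kt falls in the Category 5 band.

5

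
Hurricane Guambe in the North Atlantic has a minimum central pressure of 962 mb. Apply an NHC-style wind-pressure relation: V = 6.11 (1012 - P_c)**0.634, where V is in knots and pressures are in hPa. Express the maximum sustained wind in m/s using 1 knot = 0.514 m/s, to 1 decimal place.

ΔP = 1012 − 962 = 50 mb.
V ≈ 6.11 × 50^0.634 = 6.11 × 11.944 ≈ 72.977 kt.
72.977 × 0.514 ≈ 37.51 m/s → 37.5 m/s.

37.5 m/s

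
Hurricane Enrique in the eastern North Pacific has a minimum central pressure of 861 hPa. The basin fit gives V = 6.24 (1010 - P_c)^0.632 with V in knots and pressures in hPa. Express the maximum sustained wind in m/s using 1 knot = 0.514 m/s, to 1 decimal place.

75.8 m/s

ΔP = 1010 − 861 = 149 hPa.
V ≈ 6.24 × 149^0.632 = 6.24 × 23.629 ≈ 147.448 kt.
147.448 × 0.514 ≈ 75.79 m/s → 75.8 m/s.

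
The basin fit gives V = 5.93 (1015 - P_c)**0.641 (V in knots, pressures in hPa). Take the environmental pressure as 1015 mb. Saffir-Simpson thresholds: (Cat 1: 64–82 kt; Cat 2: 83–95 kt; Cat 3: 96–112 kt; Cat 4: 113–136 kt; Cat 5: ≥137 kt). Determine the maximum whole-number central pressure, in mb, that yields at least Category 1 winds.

Category 1 begins at V = 64 kt.
Required ΔP = (64/5.93)^(1/0.641) = 10.793^1.560 ≈ 40.90 mb.
P_c ≤ 1015 − 40.90 = 974.10, so the highest integer P_c is 974 mb.

974 mb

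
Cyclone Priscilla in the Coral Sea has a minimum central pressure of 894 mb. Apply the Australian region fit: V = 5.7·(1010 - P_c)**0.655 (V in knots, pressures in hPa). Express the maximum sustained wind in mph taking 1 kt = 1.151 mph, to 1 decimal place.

147.6 mph

ΔP = 1010 − 894 = 116 mb.
V ≈ 5.7 × 116^0.655 = 5.7 × 22.502 ≈ 128.261 kt.
128.261 × 1.151 ≈ 147.63 mph → 147.6 mph.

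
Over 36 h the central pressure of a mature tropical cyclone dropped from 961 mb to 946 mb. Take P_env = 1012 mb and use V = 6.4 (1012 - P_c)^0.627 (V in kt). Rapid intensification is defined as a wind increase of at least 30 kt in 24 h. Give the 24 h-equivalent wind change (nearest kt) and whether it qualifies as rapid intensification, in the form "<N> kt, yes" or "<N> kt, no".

V₁: ΔP = 51, V ≈ 6.4 × 51^0.627 ≈ 75.31 kt.
V₂: ΔP = 66, V ≈ 6.4 × 66^0.627 ≈ 88.52 kt.
ΔV over 36 h = 13.21 kt → 24 h equivalent = 13.21 × 24/36 ≈ 8.81 kt.
9 kt < 30 kt ⇒ not rapid intensification.

9 kt, no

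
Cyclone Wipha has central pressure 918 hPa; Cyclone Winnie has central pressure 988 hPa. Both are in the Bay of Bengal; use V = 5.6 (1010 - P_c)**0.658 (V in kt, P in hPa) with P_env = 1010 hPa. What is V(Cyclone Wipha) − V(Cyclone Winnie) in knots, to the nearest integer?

Cyclone Wipha: ΔP = 92; V ≈ 5.6 × 92^0.658 ≈ 109.74 kt.
Cyclone Winnie: ΔP = 22; V ≈ 5.6 × 22^0.658 ≈ 42.81 kt.
Difference ≈ 109.74 − 42.81 = 66.93 → 67 kt.

67 kt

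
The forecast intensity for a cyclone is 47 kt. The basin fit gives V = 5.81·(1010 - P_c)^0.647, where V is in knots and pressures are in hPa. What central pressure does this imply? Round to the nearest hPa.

ΔP = (V / 5.81)^(1/0.647) = (47/5.81)^1.546.
47/5.81 = 8.090; 8.090^1.546 ≈ 25.31 hPa.
P_c = 1010 − 25.31 = 984.69 ≈ 985 hPa.

985 hPa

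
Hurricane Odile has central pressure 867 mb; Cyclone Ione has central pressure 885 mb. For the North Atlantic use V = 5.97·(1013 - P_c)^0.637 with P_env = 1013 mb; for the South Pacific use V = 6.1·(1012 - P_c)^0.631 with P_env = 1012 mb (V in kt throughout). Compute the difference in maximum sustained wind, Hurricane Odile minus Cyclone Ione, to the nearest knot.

Hurricane Odile: ΔP = 146; V ≈ 5.97 × 146^0.637 ≈ 142.78 kt.
Cyclone Ione: ΔP = 127; V ≈ 6.1 × 127^0.631 ≈ 129.67 kt.
Difference ≈ 142.78 − 129.67 = 13.11 → 13 kt.

13 kt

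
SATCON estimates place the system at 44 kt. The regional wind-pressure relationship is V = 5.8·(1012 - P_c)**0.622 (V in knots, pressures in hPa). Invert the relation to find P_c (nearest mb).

986 mb

ΔP = (V / 5.8)^(1/0.622) = (44/5.8)^1.608.
44/5.8 = 7.586; 7.586^1.608 ≈ 25.99 mb.
P_c = 1012 − 25.99 = 986.01 ≈ 986 mb.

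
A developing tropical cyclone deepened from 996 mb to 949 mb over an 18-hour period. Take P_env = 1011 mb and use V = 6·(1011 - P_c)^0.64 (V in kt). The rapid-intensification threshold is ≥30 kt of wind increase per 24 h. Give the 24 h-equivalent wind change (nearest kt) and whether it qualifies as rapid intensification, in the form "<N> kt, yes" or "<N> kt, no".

V₁: ΔP = 15, V ≈ 6 × 15^0.64 ≈ 33.95 kt.
V₂: ΔP = 62, V ≈ 6 × 62^0.64 ≈ 84.19 kt.
ΔV over 18 h = 50.24 kt → 24 h equivalent = 50.24 × 24/18 ≈ 66.99 kt.
67 kt ≥ 30 kt ⇒ rapid intensification.

67 kt, yes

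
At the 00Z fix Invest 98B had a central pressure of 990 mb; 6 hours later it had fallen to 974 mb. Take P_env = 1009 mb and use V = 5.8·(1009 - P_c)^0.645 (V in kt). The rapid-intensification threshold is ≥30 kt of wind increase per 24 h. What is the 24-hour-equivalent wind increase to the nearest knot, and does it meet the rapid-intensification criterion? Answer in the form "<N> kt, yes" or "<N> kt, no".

V₁: ΔP = 19, V ≈ 5.8 × 19^0.645 ≈ 38.75 kt.
V₂: ΔP = 35, V ≈ 5.8 × 35^0.645 ≈ 57.46 kt.
ΔV over 6 h = 18.71 kt → 24 h equivalent = 18.71 × 24/6 ≈ 74.84 kt.
75 kt ≥ 30 kt ⇒ rapid intensification.

75 kt, yes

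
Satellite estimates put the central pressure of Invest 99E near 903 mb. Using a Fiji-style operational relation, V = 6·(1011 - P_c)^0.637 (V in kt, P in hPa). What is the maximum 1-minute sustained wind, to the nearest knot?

118 kt

ΔP = 1011 − 903 = 108 mb.
108^0.637 ≈ 19.737.
V ≈ 6 × 19.737 ≈ 118.4 kt.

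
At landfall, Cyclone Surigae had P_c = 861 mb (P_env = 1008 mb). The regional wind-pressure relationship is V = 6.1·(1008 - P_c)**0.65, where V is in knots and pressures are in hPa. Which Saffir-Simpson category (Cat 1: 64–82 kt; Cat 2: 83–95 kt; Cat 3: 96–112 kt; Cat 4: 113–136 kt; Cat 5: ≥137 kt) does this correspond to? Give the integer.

5

ΔP = 1008 − 861 = 147 mb.
V ≈ 6.1 × 147^0.65 = 6.1 × 25.63 ≈ 156 kt.
156 kt falls in the Category 5 band.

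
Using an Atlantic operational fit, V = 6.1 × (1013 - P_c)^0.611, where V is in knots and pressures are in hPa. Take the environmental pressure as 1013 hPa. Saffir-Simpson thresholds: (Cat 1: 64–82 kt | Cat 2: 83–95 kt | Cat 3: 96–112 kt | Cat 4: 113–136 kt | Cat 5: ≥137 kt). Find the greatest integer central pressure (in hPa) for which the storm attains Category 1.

966 hPa

Category 1 begins at V = 64 kt.
Required ΔP = (64/6.1)^(1/0.611) = 10.492^1.637 ≈ 46.86 hPa.
P_c ≤ 1013 − 46.86 = 966.14, so the highest integer P_c is 966 hPa.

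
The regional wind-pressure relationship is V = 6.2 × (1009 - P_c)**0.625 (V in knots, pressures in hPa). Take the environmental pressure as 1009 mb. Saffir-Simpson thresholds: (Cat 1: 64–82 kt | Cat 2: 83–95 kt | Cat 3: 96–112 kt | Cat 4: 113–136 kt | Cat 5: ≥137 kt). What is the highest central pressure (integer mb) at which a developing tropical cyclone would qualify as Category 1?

967 mb

Category 1 begins at V = 64 kt.
Required ΔP = (64/6.2)^(1/0.625) = 10.323^1.600 ≈ 41.89 mb.
P_c ≤ 1009 − 41.89 = 967.11, so the highest integer P_c is 967 mb.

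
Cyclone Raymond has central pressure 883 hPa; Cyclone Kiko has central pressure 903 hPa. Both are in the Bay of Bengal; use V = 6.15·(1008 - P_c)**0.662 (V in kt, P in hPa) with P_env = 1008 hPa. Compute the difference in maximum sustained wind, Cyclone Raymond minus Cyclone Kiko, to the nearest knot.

16 kt

Cyclone Raymond: ΔP = 125; V ≈ 6.15 × 125^0.662 ≈ 150.32 kt.
Cyclone Kiko: ΔP = 105; V ≈ 6.15 × 105^0.662 ≈ 133.94 kt.
Difference ≈ 150.32 − 133.94 = 16.38 → 16 kt.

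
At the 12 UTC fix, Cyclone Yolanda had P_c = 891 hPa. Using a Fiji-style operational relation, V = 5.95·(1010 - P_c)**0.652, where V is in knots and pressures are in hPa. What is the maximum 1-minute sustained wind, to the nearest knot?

ΔP = 1010 − 891 = 119 hPa.
119^0.652 ≈ 22.556.
V ≈ 5.95 × 22.556 ≈ 134.2 kt.

134 kt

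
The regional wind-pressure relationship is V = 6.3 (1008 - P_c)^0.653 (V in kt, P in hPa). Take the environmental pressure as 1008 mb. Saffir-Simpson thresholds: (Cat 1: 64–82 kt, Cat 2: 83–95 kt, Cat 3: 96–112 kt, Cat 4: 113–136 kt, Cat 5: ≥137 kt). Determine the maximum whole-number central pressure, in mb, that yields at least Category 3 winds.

Category 3 begins at V = 96 kt.
Required ΔP = (96/6.3)^(1/0.653) = 15.238^1.531 ≈ 64.79 mb.
P_c ≤ 1008 − 64.79 = 943.21, so the highest integer P_c is 943 mb.

943 mb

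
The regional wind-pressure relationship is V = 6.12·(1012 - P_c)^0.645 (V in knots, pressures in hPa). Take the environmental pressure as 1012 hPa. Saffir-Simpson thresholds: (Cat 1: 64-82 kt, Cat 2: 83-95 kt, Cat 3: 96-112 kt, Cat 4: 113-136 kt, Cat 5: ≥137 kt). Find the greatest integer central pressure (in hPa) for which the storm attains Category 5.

Category 5 begins at V = 137 kt.
Required ΔP = (137/6.12)^(1/0.645) = 22.386^1.550 ≈ 123.87 hPa.
P_c ≤ 1012 − 123.87 = 888.13, so the highest integer P_c is 888 hPa.

888 hPa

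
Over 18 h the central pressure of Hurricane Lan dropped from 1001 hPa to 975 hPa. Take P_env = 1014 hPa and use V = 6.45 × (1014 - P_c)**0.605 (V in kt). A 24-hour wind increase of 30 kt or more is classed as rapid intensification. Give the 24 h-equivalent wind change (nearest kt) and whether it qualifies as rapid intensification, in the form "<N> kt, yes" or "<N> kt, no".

38 kt, yes

V₁: ΔP = 13, V ≈ 6.45 × 13^0.605 ≈ 30.44 kt.
V₂: ΔP = 39, V ≈ 6.45 × 39^0.605 ≈ 59.18 kt.
ΔV over 18 h = 28.74 kt → 24 h equivalent = 28.74 × 24/18 ≈ 38.32 kt.
38 kt ≥ 30 kt ⇒ rapid intensification.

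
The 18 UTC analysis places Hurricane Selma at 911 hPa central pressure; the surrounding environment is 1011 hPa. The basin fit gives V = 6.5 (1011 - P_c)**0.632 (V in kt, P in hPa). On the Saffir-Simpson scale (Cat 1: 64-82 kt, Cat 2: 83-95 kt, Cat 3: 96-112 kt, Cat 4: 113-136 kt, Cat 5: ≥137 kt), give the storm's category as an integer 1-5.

4

ΔP = 1011 − 911 = 100 hPa.
V ≈ 6.5 × 100^0.632 = 6.5 × 18.37 ≈ 119 kt.
119 kt falls in the Category 4 band.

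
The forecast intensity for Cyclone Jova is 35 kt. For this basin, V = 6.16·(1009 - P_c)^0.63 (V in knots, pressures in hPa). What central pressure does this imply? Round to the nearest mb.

ΔP = (V / 6.16)^(1/0.63) = (35/6.16)^1.587.
35/6.16 = 5.682; 5.682^1.587 ≈ 15.76 mb.
P_c = 1009 − 15.76 = 993.24 ≈ 993 mb.

993 mb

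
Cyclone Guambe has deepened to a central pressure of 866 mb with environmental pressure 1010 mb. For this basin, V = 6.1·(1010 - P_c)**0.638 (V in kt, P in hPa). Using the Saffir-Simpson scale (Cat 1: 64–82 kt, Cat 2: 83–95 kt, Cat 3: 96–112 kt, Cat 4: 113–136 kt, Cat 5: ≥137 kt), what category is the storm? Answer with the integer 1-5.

5

ΔP = 1010 − 866 = 144 mb.
V ≈ 6.1 × 144^0.638 = 6.1 × 23.83 ≈ 145 kt.
145 kt falls in the Category 5 band.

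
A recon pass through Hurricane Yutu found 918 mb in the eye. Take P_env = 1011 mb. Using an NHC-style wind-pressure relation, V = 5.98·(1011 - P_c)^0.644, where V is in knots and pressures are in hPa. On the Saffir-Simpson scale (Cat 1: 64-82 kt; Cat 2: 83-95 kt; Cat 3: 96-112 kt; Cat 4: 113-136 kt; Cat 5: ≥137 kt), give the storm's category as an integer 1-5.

3

ΔP = 1011 − 918 = 93 mb.
V ≈ 5.98 × 93^0.644 = 5.98 × 18.52 ≈ 111 kt.
111 kt falls in the Category 3 band.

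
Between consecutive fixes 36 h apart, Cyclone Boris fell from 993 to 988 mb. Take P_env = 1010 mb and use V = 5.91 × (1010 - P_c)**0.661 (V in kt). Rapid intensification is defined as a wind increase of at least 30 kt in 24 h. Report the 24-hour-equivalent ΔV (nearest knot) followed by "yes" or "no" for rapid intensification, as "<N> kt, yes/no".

V₁: ΔP = 17, V ≈ 5.91 × 17^0.661 ≈ 38.45 kt.
V₂: ΔP = 22, V ≈ 5.91 × 22^0.661 ≈ 45.60 kt.
ΔV over 36 h = 7.15 kt → 24 h equivalent = 7.15 × 24/36 ≈ 4.77 kt.
5 kt < 30 kt ⇒ not rapid intensification.

5 kt, no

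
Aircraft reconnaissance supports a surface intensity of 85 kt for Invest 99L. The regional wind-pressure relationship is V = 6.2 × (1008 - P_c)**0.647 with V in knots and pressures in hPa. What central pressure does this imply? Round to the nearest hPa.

ΔP = (V / 6.2)^(1/0.647) = (85/6.2)^1.546.
85/6.2 = 13.710; 13.710^1.546 ≈ 57.20 hPa.
P_c = 1008 − 57.20 = 950.80 ≈ 951 hPa.

951 hPa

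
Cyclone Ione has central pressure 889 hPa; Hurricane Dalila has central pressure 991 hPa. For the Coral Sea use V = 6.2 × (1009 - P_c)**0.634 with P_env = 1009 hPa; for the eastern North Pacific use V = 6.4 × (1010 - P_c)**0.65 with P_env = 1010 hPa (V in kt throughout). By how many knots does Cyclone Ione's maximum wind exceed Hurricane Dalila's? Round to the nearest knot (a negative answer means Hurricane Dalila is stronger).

Cyclone Ione: ΔP = 120; V ≈ 6.2 × 120^0.634 ≈ 129.00 kt.
Hurricane Dalila: ΔP = 19; V ≈ 6.4 × 19^0.65 ≈ 43.39 kt.
Difference ≈ 129.00 − 43.39 = 85.61 → 86 kt.

86 kt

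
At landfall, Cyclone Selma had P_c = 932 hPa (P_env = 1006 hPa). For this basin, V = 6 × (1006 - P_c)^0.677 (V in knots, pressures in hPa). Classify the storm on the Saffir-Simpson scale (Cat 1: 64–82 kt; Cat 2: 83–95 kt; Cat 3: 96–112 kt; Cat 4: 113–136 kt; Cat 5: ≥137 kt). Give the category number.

ΔP = 1006 − 932 = 74 hPa.
V ≈ 6 × 74^0.677 = 6 × 18.43 ≈ 111 kt.
111 kt falls in the Category 3 band.

3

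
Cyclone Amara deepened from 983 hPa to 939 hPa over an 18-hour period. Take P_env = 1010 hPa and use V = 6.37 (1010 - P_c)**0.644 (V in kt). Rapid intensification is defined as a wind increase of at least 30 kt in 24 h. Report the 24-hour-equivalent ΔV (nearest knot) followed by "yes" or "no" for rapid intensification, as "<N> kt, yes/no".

61 kt, yes

V₁: ΔP = 27, V ≈ 6.37 × 27^0.644 ≈ 53.20 kt.
V₂: ΔP = 71, V ≈ 6.37 × 71^0.644 ≈ 99.16 kt.
ΔV over 18 h = 45.96 kt → 24 h equivalent = 45.96 × 24/18 ≈ 61.28 kt.
61 kt ≥ 30 kt ⇒ rapid intensification.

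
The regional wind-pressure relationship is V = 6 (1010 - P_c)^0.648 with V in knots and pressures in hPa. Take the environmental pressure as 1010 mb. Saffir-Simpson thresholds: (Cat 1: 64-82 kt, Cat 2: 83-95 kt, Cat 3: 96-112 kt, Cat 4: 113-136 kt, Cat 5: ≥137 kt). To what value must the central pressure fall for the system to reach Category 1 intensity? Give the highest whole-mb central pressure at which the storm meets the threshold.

Category 1 begins at V = 64 kt.
Required ΔP = (64/6)^(1/0.648) = 10.667^1.543 ≈ 38.59 mb.
P_c ≤ 1010 − 38.59 = 971.41, so the highest integer P_c is 971 mb.

971 mb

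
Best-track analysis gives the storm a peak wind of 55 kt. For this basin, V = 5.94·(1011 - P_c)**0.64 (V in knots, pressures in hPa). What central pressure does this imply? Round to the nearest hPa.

ΔP = (V / 5.94)^(1/0.64) = (55/5.94)^1.562.
55/5.94 = 9.259; 9.259^1.562 ≈ 32.38 hPa.
P_c = 1011 − 32.38 = 978.62 ≈ 979 hPa.

979 hPa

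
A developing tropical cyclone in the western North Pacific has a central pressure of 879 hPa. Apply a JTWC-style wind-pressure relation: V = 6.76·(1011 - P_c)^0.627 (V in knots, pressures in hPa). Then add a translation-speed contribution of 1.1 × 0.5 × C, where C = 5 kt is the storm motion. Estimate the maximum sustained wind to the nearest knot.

147 kt

ΔP = 1011 − 879 = 132 hPa.
132^0.627 ≈ 21.360.
V ≈ 6.76 × 21.360 ≈ 144.4 kt.
Translation term: 1.1 × 0.5 × 5 = 2.75 kt.
Corrected V ≈ 147.15 kt → 147 kt.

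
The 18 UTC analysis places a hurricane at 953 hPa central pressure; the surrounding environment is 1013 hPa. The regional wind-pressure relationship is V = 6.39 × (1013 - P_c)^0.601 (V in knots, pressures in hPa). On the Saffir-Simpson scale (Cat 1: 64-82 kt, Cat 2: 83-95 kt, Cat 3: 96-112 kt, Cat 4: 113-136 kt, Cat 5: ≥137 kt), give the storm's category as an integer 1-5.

1

ΔP = 1013 − 953 = 60 hPa.
V ≈ 6.39 × 60^0.601 = 6.39 × 11.71 ≈ 75 kt.
75 kt falls in the Category 1 band.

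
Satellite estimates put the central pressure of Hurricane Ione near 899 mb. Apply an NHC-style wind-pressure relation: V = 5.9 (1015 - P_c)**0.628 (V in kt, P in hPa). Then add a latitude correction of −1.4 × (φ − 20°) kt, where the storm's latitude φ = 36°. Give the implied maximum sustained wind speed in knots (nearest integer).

94 kt

ΔP = 1015 − 899 = 116 mb.
116^0.628 ≈ 19.792.
V ≈ 5.9 × 19.792 ≈ 116.8 kt.
Latitude correction: −1.4 × (36 − 20) = -22.4 kt.
Corrected V ≈ 94.4 kt → 94 kt.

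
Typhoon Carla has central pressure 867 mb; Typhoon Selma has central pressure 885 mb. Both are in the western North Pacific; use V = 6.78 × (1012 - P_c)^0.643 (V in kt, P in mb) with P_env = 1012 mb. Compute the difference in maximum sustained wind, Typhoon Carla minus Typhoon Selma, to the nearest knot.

14 kt

Typhoon Carla: ΔP = 145; V ≈ 6.78 × 145^0.643 ≈ 166.34 kt.
Typhoon Selma: ΔP = 127; V ≈ 6.78 × 127^0.643 ≈ 152.75 kt.
Difference ≈ 166.34 − 152.75 = 13.59 → 14 kt.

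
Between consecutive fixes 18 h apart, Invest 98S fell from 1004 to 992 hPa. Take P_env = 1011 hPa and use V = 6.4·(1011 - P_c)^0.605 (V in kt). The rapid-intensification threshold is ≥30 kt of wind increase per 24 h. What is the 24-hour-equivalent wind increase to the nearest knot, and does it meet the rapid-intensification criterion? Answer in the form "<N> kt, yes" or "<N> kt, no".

V₁: ΔP = 7, V ≈ 6.4 × 7^0.605 ≈ 20.77 kt.
V₂: ΔP = 19, V ≈ 6.4 × 19^0.605 ≈ 38.00 kt.
ΔV over 18 h = 17.23 kt → 24 h equivalent = 17.23 × 24/18 ≈ 22.97 kt.
23 kt < 30 kt ⇒ not rapid intensification.

23 kt, no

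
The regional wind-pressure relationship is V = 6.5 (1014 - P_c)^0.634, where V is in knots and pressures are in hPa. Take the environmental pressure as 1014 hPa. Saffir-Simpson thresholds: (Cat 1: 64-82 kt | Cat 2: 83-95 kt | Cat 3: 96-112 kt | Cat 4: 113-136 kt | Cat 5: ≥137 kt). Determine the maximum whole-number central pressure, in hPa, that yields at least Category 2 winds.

958 hPa

Category 2 begins at V = 83 kt.
Required ΔP = (83/6.5)^(1/0.634) = 12.769^1.577 ≈ 55.56 hPa.
P_c ≤ 1014 − 55.56 = 958.44, so the highest integer P_c is 958 hPa.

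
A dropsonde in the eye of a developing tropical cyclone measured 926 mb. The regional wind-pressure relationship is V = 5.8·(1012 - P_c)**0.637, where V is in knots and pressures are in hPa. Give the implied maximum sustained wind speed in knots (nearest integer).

ΔP = 1012 − 926 = 86 mb.
86^0.637 ≈ 17.072.
V ≈ 5.8 × 17.072 ≈ 99.0 kt.

99 kt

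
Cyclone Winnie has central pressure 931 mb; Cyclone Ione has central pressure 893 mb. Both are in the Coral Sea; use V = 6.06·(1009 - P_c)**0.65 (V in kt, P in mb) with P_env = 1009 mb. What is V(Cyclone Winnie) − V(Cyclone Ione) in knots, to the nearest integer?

-30 kt

Cyclone Winnie: ΔP = 78; V ≈ 6.06 × 78^0.65 ≈ 102.88 kt.
Cyclone Ione: ΔP = 116; V ≈ 6.06 × 116^0.65 ≈ 133.16 kt.
Difference ≈ 102.88 − 133.16 = -30.28 → -30 kt.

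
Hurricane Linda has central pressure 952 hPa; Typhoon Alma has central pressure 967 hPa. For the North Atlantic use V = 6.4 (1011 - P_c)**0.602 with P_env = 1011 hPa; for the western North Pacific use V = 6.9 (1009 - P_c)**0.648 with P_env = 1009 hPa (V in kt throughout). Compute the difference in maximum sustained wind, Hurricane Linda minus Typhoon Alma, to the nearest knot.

-3 kt

Hurricane Linda: ΔP = 59; V ≈ 6.4 × 59^0.602 ≈ 74.51 kt.
Typhoon Alma: ΔP = 42; V ≈ 6.9 × 42^0.648 ≈ 77.75 kt.
Difference ≈ 74.51 − 77.75 = -3.24 → -3 kt.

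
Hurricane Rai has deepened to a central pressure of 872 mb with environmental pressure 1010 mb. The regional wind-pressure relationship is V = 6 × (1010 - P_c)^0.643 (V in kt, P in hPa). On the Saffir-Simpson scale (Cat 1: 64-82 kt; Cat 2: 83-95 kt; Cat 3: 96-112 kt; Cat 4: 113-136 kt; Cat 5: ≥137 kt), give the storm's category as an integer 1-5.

ΔP = 1010 − 872 = 138 mb.
V ≈ 6 × 138^0.643 = 6 × 23.77 ≈ 143 kt.
143 kt falls in the Category 5 band.

5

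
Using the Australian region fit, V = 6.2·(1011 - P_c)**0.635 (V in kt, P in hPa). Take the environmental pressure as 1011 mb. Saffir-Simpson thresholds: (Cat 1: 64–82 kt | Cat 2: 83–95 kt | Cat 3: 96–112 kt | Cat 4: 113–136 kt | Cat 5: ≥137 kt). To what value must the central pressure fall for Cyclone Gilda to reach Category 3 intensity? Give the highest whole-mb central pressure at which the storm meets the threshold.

Category 3 begins at V = 96 kt.
Required ΔP = (96/6.2)^(1/0.635) = 15.484^1.575 ≈ 74.79 mb.
P_c ≤ 1011 − 74.79 = 936.21, so the highest integer P_c is 936 mb.

936 mb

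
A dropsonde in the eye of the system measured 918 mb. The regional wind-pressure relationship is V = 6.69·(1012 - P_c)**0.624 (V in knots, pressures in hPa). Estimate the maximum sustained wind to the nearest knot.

114 kt

ΔP = 1012 − 918 = 94 mb.
94^0.624 ≈ 17.031.
V ≈ 6.69 × 17.031 ≈ 113.9 kt.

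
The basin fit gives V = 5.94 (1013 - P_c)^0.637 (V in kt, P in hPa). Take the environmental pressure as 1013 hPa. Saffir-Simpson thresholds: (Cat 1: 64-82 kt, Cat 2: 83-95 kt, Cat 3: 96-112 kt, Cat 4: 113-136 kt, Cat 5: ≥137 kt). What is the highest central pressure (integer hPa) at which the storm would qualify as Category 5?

Category 5 begins at V = 137 kt.
Required ΔP = (137/5.94)^(1/0.637) = 23.064^1.570 ≈ 137.92 hPa.
P_c ≤ 1013 − 137.92 = 875.08, so the highest integer P_c is 875 hPa.

875 hPa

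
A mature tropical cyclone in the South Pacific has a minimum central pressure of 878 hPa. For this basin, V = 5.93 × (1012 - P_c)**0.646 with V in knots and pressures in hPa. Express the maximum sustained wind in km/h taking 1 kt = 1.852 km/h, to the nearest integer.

ΔP = 1012 − 878 = 134 hPa.
V ≈ 5.93 × 134^0.646 = 5.93 × 23.665 ≈ 140.334 kt.
140.334 × 1.852 ≈ 259.90 km/h → 260 km/h.

260 km/h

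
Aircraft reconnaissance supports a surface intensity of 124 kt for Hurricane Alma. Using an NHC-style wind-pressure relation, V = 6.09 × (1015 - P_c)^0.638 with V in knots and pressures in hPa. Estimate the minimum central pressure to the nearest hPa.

ΔP = (V / 6.09)^(1/0.638) = (124/6.09)^1.567.
124/6.09 = 20.361; 20.361^1.567 ≈ 112.57 hPa.
P_c = 1015 − 112.57 = 902.43 ≈ 902 hPa.

902 hPa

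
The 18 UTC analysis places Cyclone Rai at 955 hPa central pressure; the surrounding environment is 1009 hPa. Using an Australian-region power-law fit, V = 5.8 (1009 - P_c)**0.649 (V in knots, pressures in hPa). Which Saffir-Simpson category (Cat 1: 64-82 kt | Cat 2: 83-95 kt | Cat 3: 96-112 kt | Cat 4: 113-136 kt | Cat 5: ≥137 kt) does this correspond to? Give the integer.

1

ΔP = 1009 − 955 = 54 hPa.
V ≈ 5.8 × 54^0.649 = 5.8 × 13.31 ≈ 77 kt.
77 kt falls in the Category 1 band.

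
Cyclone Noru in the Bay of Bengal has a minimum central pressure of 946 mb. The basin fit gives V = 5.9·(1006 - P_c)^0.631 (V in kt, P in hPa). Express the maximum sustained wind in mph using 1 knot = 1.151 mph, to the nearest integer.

ΔP = 1006 − 946 = 60 mb.
V ≈ 5.9 × 60^0.631 = 5.9 × 13.244 ≈ 78.139 kt.
78.139 × 1.151 ≈ 89.94 mph → 90 mph.

90 mph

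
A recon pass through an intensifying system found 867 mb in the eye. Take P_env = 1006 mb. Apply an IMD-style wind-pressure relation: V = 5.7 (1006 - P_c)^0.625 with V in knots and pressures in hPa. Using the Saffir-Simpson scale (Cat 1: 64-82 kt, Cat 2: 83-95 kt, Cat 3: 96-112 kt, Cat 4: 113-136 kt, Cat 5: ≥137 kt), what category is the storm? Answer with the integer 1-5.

ΔP = 1006 − 867 = 139 mb.
V ≈ 5.7 × 139^0.625 = 5.7 × 21.85 ≈ 125 kt.
125 kt falls in the Category 4 band.

4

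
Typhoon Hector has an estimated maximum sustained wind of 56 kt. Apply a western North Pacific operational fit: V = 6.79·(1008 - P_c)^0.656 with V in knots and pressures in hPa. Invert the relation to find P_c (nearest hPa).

ΔP = (V / 6.79)^(1/0.656) = (56/6.79)^1.524.
56/6.79 = 8.247; 8.247^1.524 ≈ 24.94 hPa.
P_c = 1008 − 24.94 = 983.06 ≈ 983 hPa.

983 hPa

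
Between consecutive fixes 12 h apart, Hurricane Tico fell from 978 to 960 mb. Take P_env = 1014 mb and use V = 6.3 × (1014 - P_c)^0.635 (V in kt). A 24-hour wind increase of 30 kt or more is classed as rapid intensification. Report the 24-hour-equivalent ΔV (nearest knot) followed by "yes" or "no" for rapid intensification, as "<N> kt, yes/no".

V₁: ΔP = 36, V ≈ 6.3 × 36^0.635 ≈ 61.32 kt.
V₂: ΔP = 54, V ≈ 6.3 × 54^0.635 ≈ 79.33 kt.
ΔV over 12 h = 18.01 kt → 24 h equivalent = 18.01 × 24/12 ≈ 36.02 kt.
36 kt ≥ 30 kt ⇒ rapid intensification.

36 kt, yes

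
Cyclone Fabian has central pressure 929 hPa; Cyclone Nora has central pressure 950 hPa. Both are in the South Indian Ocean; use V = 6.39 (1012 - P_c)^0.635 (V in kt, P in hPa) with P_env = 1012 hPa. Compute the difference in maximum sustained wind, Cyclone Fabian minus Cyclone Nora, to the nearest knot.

Cyclone Fabian: ΔP = 83; V ≈ 6.39 × 83^0.635 ≈ 105.71 kt.
Cyclone Nora: ΔP = 62; V ≈ 6.39 × 62^0.635 ≈ 87.84 kt.
Difference ≈ 105.71 − 87.84 = 17.87 → 18 kt.

18 kt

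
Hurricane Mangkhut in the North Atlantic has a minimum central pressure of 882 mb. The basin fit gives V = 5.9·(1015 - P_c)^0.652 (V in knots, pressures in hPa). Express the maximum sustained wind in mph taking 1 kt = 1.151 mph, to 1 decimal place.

ΔP = 1015 − 882 = 133 mb.
V ≈ 5.9 × 133^0.652 = 5.9 × 24.252 ≈ 143.088 kt.
143.088 × 1.151 ≈ 164.69 mph → 164.7 mph.

164.7 mph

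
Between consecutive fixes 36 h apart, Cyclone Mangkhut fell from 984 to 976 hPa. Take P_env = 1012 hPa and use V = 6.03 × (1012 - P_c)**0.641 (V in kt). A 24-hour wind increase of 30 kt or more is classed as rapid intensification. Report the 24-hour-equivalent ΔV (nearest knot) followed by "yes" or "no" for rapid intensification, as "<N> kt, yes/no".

V₁: ΔP = 28, V ≈ 6.03 × 28^0.641 ≈ 51.04 kt.
V₂: ΔP = 36, V ≈ 6.03 × 36^0.641 ≈ 59.97 kt.
ΔV over 36 h = 8.93 kt → 24 h equivalent = 8.93 × 24/36 ≈ 5.95 kt.
6 kt < 30 kt ⇒ not rapid intensification.

6 kt, no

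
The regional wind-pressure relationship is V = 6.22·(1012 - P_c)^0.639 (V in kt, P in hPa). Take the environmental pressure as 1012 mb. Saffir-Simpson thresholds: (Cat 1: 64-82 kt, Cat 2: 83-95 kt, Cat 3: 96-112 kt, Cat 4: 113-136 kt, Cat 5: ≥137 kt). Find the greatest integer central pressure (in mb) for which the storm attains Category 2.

954 mb

Category 2 begins at V = 83 kt.
Required ΔP = (83/6.22)^(1/0.639) = 13.344^1.565 ≈ 57.68 mb.
P_c ≤ 1012 − 57.68 = 954.32, so the highest integer P_c is 954 mb.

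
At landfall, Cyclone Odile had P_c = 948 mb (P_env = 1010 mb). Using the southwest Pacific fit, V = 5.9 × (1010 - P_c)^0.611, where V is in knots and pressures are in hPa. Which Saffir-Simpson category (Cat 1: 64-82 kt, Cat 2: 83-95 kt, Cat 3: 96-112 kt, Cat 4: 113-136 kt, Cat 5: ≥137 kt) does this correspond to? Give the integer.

ΔP = 1010 − 948 = 62 mb.
V ≈ 5.9 × 62^0.611 = 5.9 × 12.45 ≈ 73 kt.
73 kt falls in the Category 1 band.

1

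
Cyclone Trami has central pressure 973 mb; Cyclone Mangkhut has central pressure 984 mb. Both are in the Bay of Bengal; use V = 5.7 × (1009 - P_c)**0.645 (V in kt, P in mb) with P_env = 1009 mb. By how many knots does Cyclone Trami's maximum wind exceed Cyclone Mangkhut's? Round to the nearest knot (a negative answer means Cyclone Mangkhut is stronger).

12 kt

Cyclone Trami: ΔP = 36; V ≈ 5.7 × 36^0.645 ≈ 57.50 kt.
Cyclone Mangkhut: ΔP = 25; V ≈ 5.7 × 25^0.645 ≈ 45.45 kt.
Difference ≈ 57.50 − 45.45 = 12.05 → 12 kt.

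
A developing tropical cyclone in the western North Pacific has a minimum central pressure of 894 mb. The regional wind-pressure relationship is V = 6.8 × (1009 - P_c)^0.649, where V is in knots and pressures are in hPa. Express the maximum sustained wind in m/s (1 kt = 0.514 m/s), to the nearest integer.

76 m/s

ΔP = 1009 − 894 = 115 mb.
V ≈ 6.8 × 115^0.649 = 6.8 × 21.747 ≈ 147.877 kt.
147.877 × 0.514 ≈ 76.01 m/s → 76 m/s.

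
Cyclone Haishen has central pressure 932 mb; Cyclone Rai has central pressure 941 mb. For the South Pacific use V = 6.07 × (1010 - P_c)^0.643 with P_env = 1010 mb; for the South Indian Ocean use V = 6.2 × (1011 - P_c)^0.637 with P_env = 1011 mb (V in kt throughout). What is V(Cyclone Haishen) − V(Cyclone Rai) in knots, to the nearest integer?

Cyclone Haishen: ΔP = 78; V ≈ 6.07 × 78^0.643 ≈ 99.96 kt.
Cyclone Rai: ΔP = 70; V ≈ 6.2 × 70^0.637 ≈ 92.84 kt.
Difference ≈ 99.96 − 92.84 = 7.12 → 7 kt.

7 kt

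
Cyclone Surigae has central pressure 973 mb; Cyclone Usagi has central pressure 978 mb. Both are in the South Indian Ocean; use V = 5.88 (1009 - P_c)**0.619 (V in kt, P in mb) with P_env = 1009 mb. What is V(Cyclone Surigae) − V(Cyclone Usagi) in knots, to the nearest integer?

Cyclone Surigae: ΔP = 36; V ≈ 5.88 × 36^0.619 ≈ 54.04 kt.
Cyclone Usagi: ΔP = 31; V ≈ 5.88 × 31^0.619 ≈ 49.26 kt.
Difference ≈ 54.04 − 49.26 = 4.78 → 5 kt.

5 kt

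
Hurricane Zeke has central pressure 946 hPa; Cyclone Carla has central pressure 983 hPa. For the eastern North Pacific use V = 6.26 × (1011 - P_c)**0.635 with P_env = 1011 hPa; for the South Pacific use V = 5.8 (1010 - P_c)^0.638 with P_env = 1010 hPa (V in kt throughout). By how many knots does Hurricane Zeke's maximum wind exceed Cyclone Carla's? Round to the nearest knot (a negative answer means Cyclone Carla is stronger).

41 kt

Hurricane Zeke: ΔP = 65; V ≈ 6.26 × 65^0.635 ≈ 88.67 kt.
Cyclone Carla: ΔP = 27; V ≈ 5.8 × 27^0.638 ≈ 47.49 kt.
Difference ≈ 88.67 − 47.49 = 41.18 → 41 kt.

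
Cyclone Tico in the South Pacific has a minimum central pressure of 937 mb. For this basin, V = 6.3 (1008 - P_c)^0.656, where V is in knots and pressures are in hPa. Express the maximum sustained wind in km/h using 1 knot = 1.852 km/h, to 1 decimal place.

ΔP = 1008 − 937 = 71 mb.
V ≈ 6.3 × 71^0.656 = 6.3 × 16.384 ≈ 103.221 kt.
103.221 × 1.852 ≈ 191.16 km/h → 191.2 km/h.

191.2 km/h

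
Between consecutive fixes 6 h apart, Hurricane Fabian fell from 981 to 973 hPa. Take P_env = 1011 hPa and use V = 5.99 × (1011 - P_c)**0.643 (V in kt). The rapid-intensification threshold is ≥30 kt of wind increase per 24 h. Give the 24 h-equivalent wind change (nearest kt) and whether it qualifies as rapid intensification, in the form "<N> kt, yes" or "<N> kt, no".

35 kt, yes

V₁: ΔP = 30, V ≈ 5.99 × 30^0.643 ≈ 53.36 kt.
V₂: ΔP = 38, V ≈ 5.99 × 38^0.643 ≈ 62.12 kt.
ΔV over 6 h = 8.76 kt → 24 h equivalent = 8.76 × 24/6 ≈ 35.04 kt.
35 kt ≥ 30 kt ⇒ rapid intensification.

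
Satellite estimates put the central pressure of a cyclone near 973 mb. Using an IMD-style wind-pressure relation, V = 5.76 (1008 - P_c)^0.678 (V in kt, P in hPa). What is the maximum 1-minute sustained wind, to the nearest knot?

ΔP = 1008 − 973 = 35 mb.
35^0.678 ≈ 11.140.
V ≈ 5.76 × 11.140 ≈ 64.2 kt.

64 kt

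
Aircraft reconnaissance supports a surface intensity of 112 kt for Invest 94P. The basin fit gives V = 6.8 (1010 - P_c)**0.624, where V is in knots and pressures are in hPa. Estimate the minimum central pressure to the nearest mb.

ΔP = (V / 6.8)^(1/0.624) = (112/6.8)^1.603.
112/6.8 = 16.471; 16.471^1.603 ≈ 89.10 mb.
P_c = 1010 − 89.10 = 920.90 ≈ 921 mb.

921 mb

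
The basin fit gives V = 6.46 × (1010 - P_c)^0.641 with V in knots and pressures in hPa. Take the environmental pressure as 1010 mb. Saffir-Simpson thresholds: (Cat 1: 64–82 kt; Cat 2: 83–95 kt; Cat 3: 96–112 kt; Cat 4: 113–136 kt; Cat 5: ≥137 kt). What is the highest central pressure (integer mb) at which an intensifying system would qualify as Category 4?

923 mb

Category 4 begins at V = 113 kt.
Required ΔP = (113/6.46)^(1/0.641) = 17.492^1.560 ≈ 86.88 mb.
P_c ≤ 1010 − 86.88 = 923.12, so the highest integer P_c is 923 mb.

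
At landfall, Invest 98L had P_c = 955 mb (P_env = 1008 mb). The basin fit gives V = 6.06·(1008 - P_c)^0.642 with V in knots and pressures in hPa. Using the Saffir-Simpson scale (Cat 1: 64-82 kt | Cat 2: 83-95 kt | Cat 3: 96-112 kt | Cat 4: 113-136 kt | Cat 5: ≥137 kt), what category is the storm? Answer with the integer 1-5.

1

ΔP = 1008 − 955 = 53 mb.
V ≈ 6.06 × 53^0.642 = 6.06 × 12.79 ≈ 78 kt.
78 kt falls in the Category 1 band.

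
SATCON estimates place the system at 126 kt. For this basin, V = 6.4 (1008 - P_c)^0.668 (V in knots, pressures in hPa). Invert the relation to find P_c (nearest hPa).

921 hPa

ΔP = (V / 6.4)^(1/0.668) = (126/6.4)^1.497.
126/6.4 = 19.688; 19.688^1.497 ≈ 86.58 hPa.
P_c = 1008 − 86.58 = 921.42 ≈ 921 hPa.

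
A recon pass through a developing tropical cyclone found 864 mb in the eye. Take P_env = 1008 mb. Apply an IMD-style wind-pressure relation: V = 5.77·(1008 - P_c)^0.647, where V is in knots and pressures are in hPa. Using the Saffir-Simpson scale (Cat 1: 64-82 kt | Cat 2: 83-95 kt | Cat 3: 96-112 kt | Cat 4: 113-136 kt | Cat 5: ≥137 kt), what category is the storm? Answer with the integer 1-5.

ΔP = 1008 − 864 = 144 mb.
V ≈ 5.77 × 144^0.647 = 5.77 × 24.91 ≈ 144 kt.
144 kt falls in the Category 5 band.

5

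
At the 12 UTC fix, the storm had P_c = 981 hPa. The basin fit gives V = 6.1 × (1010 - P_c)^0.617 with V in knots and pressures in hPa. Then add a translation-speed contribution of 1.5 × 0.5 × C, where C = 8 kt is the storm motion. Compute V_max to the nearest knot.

55 kt

ΔP = 1010 − 981 = 29 hPa.
29^0.617 ≈ 7.985.
V ≈ 6.1 × 7.985 ≈ 48.7 kt.
Translation term: 1.5 × 0.5 × 8 = 6 kt.
Corrected V ≈ 54.7 kt → 55 kt.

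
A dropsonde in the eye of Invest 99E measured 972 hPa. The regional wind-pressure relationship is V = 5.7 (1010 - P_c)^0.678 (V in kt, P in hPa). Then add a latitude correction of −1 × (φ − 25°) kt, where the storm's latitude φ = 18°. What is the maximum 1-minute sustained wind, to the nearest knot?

ΔP = 1010 − 972 = 38 hPa.
38^0.678 ≈ 11.779.
V ≈ 5.7 × 11.779 ≈ 67.1 kt.
Latitude correction: −1 × (18 − 25) = 7 kt.
Corrected V ≈ 74.1 kt → 74 kt.

74 kt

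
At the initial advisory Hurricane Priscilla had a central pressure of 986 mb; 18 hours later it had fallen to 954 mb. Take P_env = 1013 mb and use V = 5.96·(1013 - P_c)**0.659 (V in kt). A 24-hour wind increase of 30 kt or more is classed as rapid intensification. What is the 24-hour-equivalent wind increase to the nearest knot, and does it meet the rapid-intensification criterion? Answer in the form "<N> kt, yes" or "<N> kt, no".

47 kt, yes

V₁: ΔP = 27, V ≈ 5.96 × 27^0.659 ≈ 52.30 kt.
V₂: ΔP = 59, V ≈ 5.96 × 59^0.659 ≈ 87.55 kt.
ΔV over 18 h = 35.25 kt → 24 h equivalent = 35.25 × 24/18 ≈ 47.00 kt.
47 kt ≥ 30 kt ⇒ rapid intensification.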